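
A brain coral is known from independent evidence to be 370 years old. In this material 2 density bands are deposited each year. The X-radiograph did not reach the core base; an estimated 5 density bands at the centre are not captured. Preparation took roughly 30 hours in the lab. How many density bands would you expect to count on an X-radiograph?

370 years at 2 density bands per year gives 370 × 2 = 740 density bands.
740 − 5 missed = 735 density bands expected in the prepared section.

735 density bands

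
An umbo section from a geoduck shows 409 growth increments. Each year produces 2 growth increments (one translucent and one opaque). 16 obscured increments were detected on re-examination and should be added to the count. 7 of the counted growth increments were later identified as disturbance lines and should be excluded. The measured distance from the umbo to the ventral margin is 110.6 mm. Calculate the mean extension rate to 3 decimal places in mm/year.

0.529 mm/year

True growth increment count = 409 − 7 + 16 = 418.
418 growth increments at 2 per year is 418 / 2 = 209 years.
Mean rate = 110.6 mm / 209 years ≈ 0.529 mm/year.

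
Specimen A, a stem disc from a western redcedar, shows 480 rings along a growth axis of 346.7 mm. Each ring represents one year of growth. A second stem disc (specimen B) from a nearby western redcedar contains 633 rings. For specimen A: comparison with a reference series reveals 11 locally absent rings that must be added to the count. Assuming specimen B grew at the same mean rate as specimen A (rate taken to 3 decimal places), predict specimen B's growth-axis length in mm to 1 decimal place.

446.9 mm

Specimen A: adjusted count: 480 + 11 = 491 rings.
A: Mean rate = 346.7 mm / 491 years ≈ 0.706 mm/year.
B's length ≈ 0.706 × 633 = 446.9 mm.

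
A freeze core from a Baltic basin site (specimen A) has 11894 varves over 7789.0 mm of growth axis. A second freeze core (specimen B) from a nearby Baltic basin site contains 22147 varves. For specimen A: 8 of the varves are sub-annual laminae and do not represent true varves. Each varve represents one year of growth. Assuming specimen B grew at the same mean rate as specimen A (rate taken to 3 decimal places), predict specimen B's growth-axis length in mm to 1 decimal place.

14506.3 mm

Specimen A: adjusted count: 11894 − 8 = 11886 varves.
A: Mean rate = 7789.0 mm / 11886 years ≈ 0.655 mm per year.
B's length ≈ 0.655 × 22147 = 14506.3 mm.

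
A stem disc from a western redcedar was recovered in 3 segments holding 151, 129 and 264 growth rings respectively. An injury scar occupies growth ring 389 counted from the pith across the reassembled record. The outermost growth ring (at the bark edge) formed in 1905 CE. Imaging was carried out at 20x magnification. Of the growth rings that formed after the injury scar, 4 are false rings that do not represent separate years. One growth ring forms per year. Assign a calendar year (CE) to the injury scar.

Total growth rings = 151 + 129 + 264 = 544.
The injury scar sits at growth ring 389 from the pith, so 544 − 389 = 155 growth rings formed after it.
Excluding 4 false growth rings: 155 − 4 = 151.
Counting back 151 years from 1905 CE places the injury scar in 1905 − 151 = 1754 CE.

1754 CE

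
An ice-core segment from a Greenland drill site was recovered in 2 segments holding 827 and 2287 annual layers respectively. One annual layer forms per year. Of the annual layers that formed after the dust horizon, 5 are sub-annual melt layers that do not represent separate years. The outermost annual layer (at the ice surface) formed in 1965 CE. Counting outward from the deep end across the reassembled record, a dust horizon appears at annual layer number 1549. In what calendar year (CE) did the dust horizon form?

405 CE

Total annual layers = 827 + 2287 = 3114.
Between annual layer 1549 and the ice surface there are 3114 − 1549 = 1565 annual layers.
Excluding 5 false annual layers: 1565 − 5 = 1560.
The annual layer at the ice surface is 1965 CE, so the dust horizon dates to 1965 − 1560 = 405 CE.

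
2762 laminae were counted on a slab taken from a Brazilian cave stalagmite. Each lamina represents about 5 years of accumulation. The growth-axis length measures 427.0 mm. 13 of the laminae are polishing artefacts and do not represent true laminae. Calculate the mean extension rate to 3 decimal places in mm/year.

0.031 mm/year

After corrections the count is 2762 − 13 = 2749 laminae.
Multiplying by 5 years per lamina: 2749 × 5 = 13745 years.
Mean rate = 427.0 mm / 13745 years ≈ 0.031 mm/year.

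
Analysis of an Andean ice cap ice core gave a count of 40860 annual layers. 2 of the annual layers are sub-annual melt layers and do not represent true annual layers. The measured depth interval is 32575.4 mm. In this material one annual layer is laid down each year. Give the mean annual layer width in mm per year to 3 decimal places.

After corrections the count is 40860 − 2 = 40858 annual layers.
Mean rate = 32575.4 mm / 40858 years ≈ 0.797 mm per year.

0.797 mm per year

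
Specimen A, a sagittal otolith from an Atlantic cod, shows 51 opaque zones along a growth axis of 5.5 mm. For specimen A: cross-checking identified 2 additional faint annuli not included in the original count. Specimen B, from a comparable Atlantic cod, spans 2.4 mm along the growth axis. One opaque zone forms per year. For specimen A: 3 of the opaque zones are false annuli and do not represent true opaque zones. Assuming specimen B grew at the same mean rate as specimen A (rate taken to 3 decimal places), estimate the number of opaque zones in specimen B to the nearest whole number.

Specimen A: adjusted count: 51 − 3 + 2 = 50 opaque zones.
A: Mean rate = 5.5 mm / 50 years ≈ 0.110 mm/yr.
Specimen B: 2.4 mm / 0.110 mm per year = 21.82 years ≈ 22 opaque zones.

22 opaque zones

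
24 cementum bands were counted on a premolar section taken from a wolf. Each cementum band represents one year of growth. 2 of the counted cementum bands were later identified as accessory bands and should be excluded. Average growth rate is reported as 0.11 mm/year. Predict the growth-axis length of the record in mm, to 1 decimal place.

2.4 mm

Adjusted count: 24 − 2 = 22 cementum bands.
22 years at 0.11 mm/year gives 0.11 × 22 = 2.4 mm.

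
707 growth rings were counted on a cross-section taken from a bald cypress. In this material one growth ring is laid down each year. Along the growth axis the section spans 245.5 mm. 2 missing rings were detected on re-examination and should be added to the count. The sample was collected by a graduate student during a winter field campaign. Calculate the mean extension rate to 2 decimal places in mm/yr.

After corrections the count is 707 + 2 = 709 growth rings.
Extension rate ≈ 245.5 / 709 = 0.35 mm/yr.

0.35 mm/yr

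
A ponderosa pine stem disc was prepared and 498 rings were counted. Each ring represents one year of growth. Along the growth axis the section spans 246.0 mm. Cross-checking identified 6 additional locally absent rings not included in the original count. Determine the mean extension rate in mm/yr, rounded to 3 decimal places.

After corrections the count is 498 + 6 = 504 rings.
Extension rate ≈ 246.0 / 504 = 0.488 mm/yr.

0.488 mm/yr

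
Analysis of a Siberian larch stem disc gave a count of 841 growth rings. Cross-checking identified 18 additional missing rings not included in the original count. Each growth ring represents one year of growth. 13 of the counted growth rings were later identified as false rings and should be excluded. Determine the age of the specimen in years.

846 yr

Adjusted count: 841 − 13 + 18 = 846 growth rings.
One growth ring per year makes the duration 846 years.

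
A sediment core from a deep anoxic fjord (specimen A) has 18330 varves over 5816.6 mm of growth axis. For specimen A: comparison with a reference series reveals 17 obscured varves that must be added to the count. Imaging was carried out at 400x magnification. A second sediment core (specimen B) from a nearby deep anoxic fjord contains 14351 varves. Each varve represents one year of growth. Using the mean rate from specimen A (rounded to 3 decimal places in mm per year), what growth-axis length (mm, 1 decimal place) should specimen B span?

4549.3 mm

Specimen A: correcting the raw count gives 18330 + 17 = 18347 true varves.
A: 5816.6 mm over 18347 years gives 5816.6 / 18347 ≈ 0.317 mm/yr.
Length of B = 0.317 × 14351 = 4549.3 mm.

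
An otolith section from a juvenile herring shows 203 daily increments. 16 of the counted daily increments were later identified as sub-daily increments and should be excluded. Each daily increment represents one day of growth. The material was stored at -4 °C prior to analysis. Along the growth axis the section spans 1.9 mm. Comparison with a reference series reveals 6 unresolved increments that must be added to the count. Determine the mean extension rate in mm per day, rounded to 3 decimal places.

After corrections the count is 203 − 16 + 6 = 193 daily increments.
Mean rate = 1.9 mm / 193 days ≈ 0.010 mm per day.

0.010 mm per day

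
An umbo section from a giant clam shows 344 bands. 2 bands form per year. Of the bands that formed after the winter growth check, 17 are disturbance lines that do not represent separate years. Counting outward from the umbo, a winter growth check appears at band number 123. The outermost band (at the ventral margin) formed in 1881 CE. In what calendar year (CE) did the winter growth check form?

Between band 123 and the ventral margin there are 344 − 123 = 221 bands.
Removing the 17 false bands leaves 221 − 17 = 204 true bands beyond the winter growth check.
204 bands at 2 per year is 204 / 2 = 102 years.
Counting back 102 years from 1881 CE places the winter growth check in 1881 − 102 = 1779 CE.

1779 CE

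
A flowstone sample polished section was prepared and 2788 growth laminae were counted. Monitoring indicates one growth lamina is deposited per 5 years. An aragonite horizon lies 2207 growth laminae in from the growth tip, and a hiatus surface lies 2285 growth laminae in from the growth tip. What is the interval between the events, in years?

The two markers are separated by 2285 − 2207 = 78 growth laminae.
At 5 years per growth lamina, 78 × 5 = 390 years.

390 yr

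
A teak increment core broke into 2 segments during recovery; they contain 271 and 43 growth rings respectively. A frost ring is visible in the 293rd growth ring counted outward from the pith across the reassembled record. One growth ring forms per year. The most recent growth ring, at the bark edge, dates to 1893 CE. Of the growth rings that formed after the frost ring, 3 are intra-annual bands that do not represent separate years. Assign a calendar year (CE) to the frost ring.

Total growth rings = 271 + 43 = 314.
Between growth ring 293 and the bark edge there are 314 − 293 = 21 growth rings.
Removing the 3 false growth rings leaves 21 − 3 = 18 true growth rings beyond the frost ring.
The growth ring at the bark edge is 1893 CE, so the frost ring dates to 1893 − 18 = 1875 CE.

1875 CE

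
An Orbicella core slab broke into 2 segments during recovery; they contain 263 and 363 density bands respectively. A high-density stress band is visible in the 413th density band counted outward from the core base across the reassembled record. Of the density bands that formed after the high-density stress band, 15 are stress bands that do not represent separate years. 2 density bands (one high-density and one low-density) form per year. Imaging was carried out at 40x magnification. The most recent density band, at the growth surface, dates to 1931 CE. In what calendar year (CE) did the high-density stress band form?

Total density bands = 263 + 363 = 626.
626 − 413 = 213 density bands lie beyond the high-density stress band toward the growth surface.
Excluding 15 false density bands: 213 − 15 = 198.
198 density bands at 2 per year is 198 / 2 = 99 years.
The density band at the growth surface is 1931 CE, so the high-density stress band dates to 1931 − 99 = 1832 CE.

1832 CE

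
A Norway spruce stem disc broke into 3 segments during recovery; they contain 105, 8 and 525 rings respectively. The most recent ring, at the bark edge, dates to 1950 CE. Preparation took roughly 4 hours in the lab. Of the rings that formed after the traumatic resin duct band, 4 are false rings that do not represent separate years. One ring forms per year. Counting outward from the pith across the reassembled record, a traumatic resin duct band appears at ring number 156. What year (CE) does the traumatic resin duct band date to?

1472 CE

Total rings = 105 + 8 + 525 = 638.
The traumatic resin duct band sits at ring 156 from the pith, so 638 − 156 = 482 rings formed after it.
Removing the 4 false rings leaves 482 − 4 = 478 true rings beyond the traumatic resin duct band.
Counting back 478 years from 1950 CE places the traumatic resin duct band in 1950 − 478 = 1472 CE.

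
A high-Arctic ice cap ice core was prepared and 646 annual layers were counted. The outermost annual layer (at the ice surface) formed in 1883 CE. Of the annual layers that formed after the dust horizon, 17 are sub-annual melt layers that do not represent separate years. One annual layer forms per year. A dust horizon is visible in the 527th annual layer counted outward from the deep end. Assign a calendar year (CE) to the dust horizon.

The dust horizon sits at annual layer 527 from the deep end, so 646 − 527 = 119 annual layers formed after it.
Removing the 17 false annual layers leaves 119 − 17 = 102 true annual layers beyond the dust horizon.
1883 − 102 = 1781 CE.

1781 CE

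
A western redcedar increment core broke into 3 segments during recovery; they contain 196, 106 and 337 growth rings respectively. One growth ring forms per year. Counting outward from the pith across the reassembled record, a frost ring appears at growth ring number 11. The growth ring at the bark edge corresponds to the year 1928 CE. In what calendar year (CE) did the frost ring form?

1300 CE

Total growth rings = 196 + 106 + 337 = 639.
639 − 11 = 628 growth rings lie beyond the frost ring toward the bark edge.
Counting back 628 years from 1928 CE places the frost ring in 1928 − 628 = 1300 CE.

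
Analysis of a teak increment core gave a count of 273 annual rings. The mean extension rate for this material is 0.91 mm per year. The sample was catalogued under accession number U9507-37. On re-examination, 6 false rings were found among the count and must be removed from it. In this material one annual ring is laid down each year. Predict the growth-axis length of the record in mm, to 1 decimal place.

Adjusted count: 273 − 6 = 267 annual rings.
Length ≈ 0.91 × 267 = 243.0 mm.

243.0 mm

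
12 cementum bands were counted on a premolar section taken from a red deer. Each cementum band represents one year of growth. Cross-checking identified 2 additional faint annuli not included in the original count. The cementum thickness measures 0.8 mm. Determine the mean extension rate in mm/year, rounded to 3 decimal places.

0.057 mm/year

Correcting the raw count gives 12 + 2 = 14 true cementum bands.
Mean rate = 0.8 mm / 14 years ≈ 0.057 mm/year.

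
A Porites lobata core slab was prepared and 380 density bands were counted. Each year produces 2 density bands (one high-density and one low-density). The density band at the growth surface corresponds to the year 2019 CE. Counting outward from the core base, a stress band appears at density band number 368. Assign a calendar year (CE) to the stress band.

380 − 368 = 12 density bands lie beyond the stress band toward the growth surface.
12 density bands at 2 per year is 12 / 2 = 6 years.
Counting back 6 years from 2019 CE places the stress band in 2019 − 6 = 2013 CE.

2013 CE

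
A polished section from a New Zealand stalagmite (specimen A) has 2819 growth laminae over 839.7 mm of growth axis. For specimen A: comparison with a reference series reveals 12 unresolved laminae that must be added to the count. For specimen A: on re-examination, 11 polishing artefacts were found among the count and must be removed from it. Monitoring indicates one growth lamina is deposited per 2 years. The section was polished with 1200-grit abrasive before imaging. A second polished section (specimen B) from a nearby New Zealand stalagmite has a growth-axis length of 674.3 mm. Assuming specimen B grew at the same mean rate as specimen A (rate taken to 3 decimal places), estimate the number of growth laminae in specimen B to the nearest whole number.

2263 growth laminae

Specimen A: adjusted count: 2819 − 11 + 12 = 2820 growth laminae.
Specimen A: multiplying by 2 years per growth lamina: 2820 × 2 = 5640 years.
A: Mean rate = 839.7 mm / 5640 years ≈ 0.149 mm/yr.
Specimen B: 674.3 mm / 0.149 mm per year = 4525.50 years; at 2 years per growth lamina that is 4525.50 / 2 ≈ 2263 growth laminae.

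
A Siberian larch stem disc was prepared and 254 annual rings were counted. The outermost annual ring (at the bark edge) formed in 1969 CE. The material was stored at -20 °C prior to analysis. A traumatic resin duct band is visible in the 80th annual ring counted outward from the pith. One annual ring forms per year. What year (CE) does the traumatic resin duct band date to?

1795 CE

254 − 80 = 174 annual rings lie beyond the traumatic resin duct band toward the bark edge.
1969 − 174 = 1795 CE.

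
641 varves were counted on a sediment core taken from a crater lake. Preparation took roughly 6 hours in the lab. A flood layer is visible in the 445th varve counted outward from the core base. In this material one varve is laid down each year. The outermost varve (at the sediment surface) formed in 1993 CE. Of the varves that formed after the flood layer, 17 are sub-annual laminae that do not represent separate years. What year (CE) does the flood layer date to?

The flood layer sits at varve 445 from the core base, so 641 − 445 = 196 varves formed after it.
Excluding 17 false varves: 196 − 17 = 179.
1993 − 179 = 1814 CE.

1814 CE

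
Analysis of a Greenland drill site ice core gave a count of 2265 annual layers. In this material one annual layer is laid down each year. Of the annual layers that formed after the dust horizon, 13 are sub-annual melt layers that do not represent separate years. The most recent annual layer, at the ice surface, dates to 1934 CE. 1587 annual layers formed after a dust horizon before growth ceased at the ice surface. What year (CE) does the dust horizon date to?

360 CE

There are 1587 annual layers younger than the dust horizon.
Removing the 13 false annual layers leaves 1587 − 13 = 1574 true annual layers beyond the dust horizon.
1934 − 1574 = 360 CE.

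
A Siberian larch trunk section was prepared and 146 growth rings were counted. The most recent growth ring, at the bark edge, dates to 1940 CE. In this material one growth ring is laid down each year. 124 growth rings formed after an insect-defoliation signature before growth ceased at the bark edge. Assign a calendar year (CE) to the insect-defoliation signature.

1816 CE

There are 124 growth rings younger than the insect-defoliation signature.
Counting back 124 years from 1940 CE places the insect-defoliation signature in 1940 − 124 = 1816 CE.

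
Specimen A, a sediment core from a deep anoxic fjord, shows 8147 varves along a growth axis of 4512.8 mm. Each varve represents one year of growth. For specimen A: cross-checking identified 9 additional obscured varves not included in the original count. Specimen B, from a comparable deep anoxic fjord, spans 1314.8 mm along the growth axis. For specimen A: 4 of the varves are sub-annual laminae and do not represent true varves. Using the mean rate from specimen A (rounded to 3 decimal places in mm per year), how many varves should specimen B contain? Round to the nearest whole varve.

2373 varves

Specimen A: correcting the raw count gives 8147 − 4 + 9 = 8152 true varves.
A: Mean rate = 4512.8 mm / 8152 years ≈ 0.554 mm/yr.
For B, 1314.8 / 0.554 = 2373.29 years ≈ 2373 varves.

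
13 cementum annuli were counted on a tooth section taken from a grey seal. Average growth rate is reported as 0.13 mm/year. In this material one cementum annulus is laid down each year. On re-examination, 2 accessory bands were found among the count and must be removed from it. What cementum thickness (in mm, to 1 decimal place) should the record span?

1.4 mm

True cementum annulus count = 13 − 2 = 11.
Predicted length = 0.13 mm/year × 11 years = 1.4 mm.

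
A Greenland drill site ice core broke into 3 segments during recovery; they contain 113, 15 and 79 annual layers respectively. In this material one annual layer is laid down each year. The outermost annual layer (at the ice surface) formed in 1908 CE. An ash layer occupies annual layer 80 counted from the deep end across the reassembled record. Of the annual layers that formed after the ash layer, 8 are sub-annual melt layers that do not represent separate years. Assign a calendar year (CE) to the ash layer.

1789 CE

Total annual layers = 113 + 15 + 79 = 207.
The ash layer sits at annual layer 80 from the deep end, so 207 − 80 = 127 annual layers formed after it.
Excluding 8 false annual layers: 127 − 8 = 119.
1908 − 119 = 1789 CE.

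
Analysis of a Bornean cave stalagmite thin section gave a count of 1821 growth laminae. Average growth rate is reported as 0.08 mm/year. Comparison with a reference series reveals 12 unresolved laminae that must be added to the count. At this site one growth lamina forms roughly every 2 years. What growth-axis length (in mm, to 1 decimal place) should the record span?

Correcting the raw count gives 1821 + 12 = 1833 true growth laminae.
Multiplying by 2 years per growth lamina: 1833 × 2 = 3666 years.
Predicted length = 0.08 mm/year × 3666 years = 293.3 mm.

293.3 mm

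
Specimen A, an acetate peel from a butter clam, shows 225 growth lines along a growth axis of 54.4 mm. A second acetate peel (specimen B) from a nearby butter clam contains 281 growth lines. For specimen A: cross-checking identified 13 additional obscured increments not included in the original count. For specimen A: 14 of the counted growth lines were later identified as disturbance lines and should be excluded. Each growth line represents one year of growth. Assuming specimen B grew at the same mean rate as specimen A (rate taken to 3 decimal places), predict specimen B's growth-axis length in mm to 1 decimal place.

Specimen A: after corrections the count is 225 − 14 + 13 = 224 growth lines.
A: Mean rate = 54.4 mm / 224 years ≈ 0.243 mm per year.
B's length ≈ 0.243 × 281 = 68.3 mm.

68.3 mm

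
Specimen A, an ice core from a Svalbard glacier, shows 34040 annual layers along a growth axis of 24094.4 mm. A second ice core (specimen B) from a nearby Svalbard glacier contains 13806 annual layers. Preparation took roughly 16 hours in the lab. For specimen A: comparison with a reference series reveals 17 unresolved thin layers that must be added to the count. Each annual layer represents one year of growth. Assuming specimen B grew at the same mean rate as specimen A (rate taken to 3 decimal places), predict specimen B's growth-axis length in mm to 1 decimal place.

Specimen A: adjusted count: 34040 + 17 = 34057 annual layers.
A: Extension rate ≈ 24094.4 / 34057 = 0.707 mm/year.
Length of B = 0.707 × 13806 = 9760.8 mm.

9760.8 mm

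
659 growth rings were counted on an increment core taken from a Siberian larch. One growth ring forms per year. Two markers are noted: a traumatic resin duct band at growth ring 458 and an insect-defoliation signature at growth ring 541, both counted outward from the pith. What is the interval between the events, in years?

Separation: 541 − 458 = 83 growth rings.
That is 83 years at one growth ring per year.

83 years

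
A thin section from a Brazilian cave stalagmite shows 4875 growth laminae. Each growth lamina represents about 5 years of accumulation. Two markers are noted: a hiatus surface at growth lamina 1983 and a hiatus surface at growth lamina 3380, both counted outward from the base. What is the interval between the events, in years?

The two markers are separated by 3380 − 1983 = 1397 growth laminae.
At 5 years per growth lamina, 1397 × 5 = 6985 years.

6985 years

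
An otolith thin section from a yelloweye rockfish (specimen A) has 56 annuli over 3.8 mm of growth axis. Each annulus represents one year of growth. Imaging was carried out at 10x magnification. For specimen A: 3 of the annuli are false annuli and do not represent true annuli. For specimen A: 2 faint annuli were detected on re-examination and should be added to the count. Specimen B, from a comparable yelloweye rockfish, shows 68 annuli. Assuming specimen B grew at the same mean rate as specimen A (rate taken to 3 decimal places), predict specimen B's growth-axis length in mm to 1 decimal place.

4.7 mm

Specimen A: after corrections the count is 56 − 3 + 2 = 55 annuli.
A: Extension rate ≈ 3.8 / 55 = 0.069 mm per year.
For B, 0.069 mm/year × 68 years = 4.7 mm.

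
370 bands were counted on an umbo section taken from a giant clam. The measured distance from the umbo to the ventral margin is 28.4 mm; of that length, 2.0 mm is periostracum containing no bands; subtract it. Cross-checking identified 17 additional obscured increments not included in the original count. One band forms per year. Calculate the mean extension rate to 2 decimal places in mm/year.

True band count = 370 + 17 = 387.
The growth record spans 28.4 − 2.0 = 26.4 mm.
26.4 mm over 387 years gives 26.4 / 387 ≈ 0.07 mm/year.

0.07 mm/year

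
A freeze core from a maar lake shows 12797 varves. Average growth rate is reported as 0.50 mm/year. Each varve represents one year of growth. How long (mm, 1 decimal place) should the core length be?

The record spans 12797 years at 0.50 mm per year.
Length ≈ 0.50 × 12797 = 6398.5 mm.

6398.5 mm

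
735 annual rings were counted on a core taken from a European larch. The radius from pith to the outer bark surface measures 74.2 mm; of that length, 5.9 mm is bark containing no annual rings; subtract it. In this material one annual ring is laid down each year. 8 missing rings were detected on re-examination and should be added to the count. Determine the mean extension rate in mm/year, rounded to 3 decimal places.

0.092 mm/year

True annual ring count = 735 + 8 = 743.
Removing the 5.9 mm offcut leaves 74.2 − 5.9 = 68.3 mm.
Mean rate = 68.3 mm / 743 years ≈ 0.092 mm/year.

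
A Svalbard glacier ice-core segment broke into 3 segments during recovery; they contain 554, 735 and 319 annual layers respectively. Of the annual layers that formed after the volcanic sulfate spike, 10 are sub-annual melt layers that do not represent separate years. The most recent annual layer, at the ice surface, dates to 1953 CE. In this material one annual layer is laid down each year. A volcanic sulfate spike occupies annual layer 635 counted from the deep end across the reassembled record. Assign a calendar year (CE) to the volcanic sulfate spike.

990 CE

Total annual layers = 554 + 735 + 319 = 1608.
The volcanic sulfate spike sits at annual layer 635 from the deep end, so 1608 − 635 = 973 annual layers formed after it.
Excluding 10 false annual layers: 973 − 10 = 963.
1953 − 963 = 990 CE.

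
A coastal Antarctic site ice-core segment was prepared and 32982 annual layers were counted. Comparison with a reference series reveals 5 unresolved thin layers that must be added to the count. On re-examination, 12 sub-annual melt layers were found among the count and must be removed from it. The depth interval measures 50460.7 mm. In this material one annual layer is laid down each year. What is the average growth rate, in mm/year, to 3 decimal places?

1.530 mm/year

Correcting the raw count gives 32982 − 12 + 5 = 32975 true annual layers.
Mean rate = 50460.7 mm / 32975 years ≈ 1.530 mm/year.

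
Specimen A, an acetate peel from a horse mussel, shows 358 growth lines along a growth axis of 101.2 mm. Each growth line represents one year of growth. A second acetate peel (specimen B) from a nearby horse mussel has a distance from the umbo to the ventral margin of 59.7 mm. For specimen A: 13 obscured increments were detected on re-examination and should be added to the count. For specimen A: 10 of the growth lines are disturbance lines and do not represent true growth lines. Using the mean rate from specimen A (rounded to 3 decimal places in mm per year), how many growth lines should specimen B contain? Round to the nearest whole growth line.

213 growth lines

Specimen A: after corrections the count is 358 − 10 + 13 = 361 growth lines.
A: Mean rate = 101.2 mm / 361 years ≈ 0.280 mm/year.
For B, 59.7 / 0.280 = 213.21 years ≈ 213 growth lines.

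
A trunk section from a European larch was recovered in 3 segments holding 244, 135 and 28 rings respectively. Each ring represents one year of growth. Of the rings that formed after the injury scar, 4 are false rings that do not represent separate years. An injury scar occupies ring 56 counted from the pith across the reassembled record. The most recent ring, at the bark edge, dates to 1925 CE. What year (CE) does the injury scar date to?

Total rings = 244 + 135 + 28 = 407.
407 − 56 = 351 rings lie beyond the injury scar toward the bark edge.
Removing the 4 false rings leaves 351 − 4 = 347 true rings beyond the injury scar.
1925 − 347 = 1578 CE.

1578 CE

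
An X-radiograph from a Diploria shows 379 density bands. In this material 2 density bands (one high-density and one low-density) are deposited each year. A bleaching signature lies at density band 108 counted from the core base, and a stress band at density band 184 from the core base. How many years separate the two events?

38 years

Separation: 184 − 108 = 76 density bands.
With 2 density bands per year, 76 / 2 = 38 years.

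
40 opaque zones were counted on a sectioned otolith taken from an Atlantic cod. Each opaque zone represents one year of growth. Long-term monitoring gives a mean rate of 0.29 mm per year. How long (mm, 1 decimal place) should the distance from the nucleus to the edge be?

40 years of growth are recorded.
Length ≈ 0.29 × 40 = 11.6 mm.

11.6 mm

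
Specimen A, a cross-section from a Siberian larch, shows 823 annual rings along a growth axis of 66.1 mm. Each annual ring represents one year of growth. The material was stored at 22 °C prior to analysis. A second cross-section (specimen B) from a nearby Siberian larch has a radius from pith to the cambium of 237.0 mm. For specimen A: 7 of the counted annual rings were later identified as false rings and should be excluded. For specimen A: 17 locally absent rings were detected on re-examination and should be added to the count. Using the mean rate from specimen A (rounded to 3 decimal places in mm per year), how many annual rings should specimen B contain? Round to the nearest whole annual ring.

3000 annual rings

Specimen A: adjusted count: 823 − 7 + 17 = 833 annual rings.
A: Extension rate ≈ 66.1 / 833 = 0.079 mm/yr.
For B, 237.0 / 0.079 = 3000.00 years ≈ 3000 annual rings.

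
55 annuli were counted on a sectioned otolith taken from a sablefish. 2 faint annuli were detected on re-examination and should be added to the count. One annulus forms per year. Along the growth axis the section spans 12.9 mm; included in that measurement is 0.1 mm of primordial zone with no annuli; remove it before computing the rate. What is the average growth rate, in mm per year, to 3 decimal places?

0.225 mm per year

Correcting the raw count gives 55 + 2 = 57 true annuli.
The growth record spans 12.9 − 0.1 = 12.8 mm.
Mean rate = 12.8 mm / 57 years ≈ 0.225 mm per year.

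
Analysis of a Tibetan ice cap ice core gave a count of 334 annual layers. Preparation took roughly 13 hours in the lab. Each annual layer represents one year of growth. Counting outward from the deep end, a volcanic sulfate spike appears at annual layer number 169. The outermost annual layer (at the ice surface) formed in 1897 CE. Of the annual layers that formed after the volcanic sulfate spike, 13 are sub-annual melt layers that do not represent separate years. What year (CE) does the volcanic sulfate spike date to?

1745 CE

334 − 169 = 165 annual layers lie beyond the volcanic sulfate spike toward the ice surface.
Excluding 13 false annual layers: 165 − 13 = 152.
Counting back 152 years from 1897 CE places the volcanic sulfate spike in 1897 − 152 = 1745 CE.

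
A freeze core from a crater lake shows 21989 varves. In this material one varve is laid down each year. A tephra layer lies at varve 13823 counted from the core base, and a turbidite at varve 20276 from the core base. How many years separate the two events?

6453 years

Separation: 20276 − 13823 = 6453 varves.
That is 6453 years at one varve per year.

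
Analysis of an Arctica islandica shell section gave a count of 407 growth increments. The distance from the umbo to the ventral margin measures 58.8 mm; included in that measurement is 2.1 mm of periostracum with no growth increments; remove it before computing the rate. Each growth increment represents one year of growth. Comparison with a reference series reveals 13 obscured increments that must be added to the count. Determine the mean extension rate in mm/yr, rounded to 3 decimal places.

0.135 mm/yr

After corrections the count is 407 + 13 = 420 growth increments.
Removing the 2.1 mm offcut leaves 58.8 − 2.1 = 56.7 mm.
56.7 mm over 420 years gives 56.7 / 420 ≈ 0.135 mm/yr.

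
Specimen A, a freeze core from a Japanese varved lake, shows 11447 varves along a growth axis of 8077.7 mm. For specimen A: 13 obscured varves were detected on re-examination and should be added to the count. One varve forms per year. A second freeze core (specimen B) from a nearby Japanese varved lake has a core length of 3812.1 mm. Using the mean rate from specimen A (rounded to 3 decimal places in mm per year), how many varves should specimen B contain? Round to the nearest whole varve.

5407 varves

Specimen A: true varve count = 11447 + 13 = 11460.
A: Extension rate ≈ 8077.7 / 11460 = 0.705 mm/year.
Specimen B: 3812.1 mm / 0.705 mm per year = 5407.23 years ≈ 5407 varves.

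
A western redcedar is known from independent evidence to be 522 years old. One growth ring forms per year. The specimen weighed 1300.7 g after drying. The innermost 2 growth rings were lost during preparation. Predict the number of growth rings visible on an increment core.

520 growth rings

At one growth ring per year, 522 years correspond to 522 growth rings.
Less the 2 uncaptured growth rings: 522 − 2 = 520.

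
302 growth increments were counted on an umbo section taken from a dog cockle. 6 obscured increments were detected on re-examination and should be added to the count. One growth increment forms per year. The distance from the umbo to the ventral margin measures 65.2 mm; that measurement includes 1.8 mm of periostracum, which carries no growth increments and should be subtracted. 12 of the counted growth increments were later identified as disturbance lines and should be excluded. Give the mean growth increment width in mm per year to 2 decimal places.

0.21 mm per year

Correcting the raw count gives 302 − 12 + 6 = 296 true growth increments.
The growth record spans 65.2 − 1.8 = 63.4 mm.
63.4 mm over 296 years gives 63.4 / 296 ≈ 0.21 mm per year.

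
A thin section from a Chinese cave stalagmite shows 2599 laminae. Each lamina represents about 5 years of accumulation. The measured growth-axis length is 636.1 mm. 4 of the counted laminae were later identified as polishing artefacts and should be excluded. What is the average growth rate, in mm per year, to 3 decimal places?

0.049 mm per year

After corrections the count is 2599 − 4 = 2595 laminae.
2595 laminae at 5 years each span 2595 × 5 = 12975 years.
636.1 mm over 12975 years gives 636.1 / 12975 ≈ 0.049 mm per year.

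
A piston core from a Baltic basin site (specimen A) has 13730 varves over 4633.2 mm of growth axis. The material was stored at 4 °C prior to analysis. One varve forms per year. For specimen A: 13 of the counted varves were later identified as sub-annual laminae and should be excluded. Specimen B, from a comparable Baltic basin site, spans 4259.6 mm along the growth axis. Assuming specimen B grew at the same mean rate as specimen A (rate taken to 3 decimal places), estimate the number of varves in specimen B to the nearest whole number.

Specimen A: adjusted count: 13730 − 13 = 13717 varves.
A: Mean rate = 4633.2 mm / 13717 years ≈ 0.338 mm/yr.
Specimen B: 4259.6 mm / 0.338 mm per year = 12602.37 years ≈ 12602 varves.

12602 varves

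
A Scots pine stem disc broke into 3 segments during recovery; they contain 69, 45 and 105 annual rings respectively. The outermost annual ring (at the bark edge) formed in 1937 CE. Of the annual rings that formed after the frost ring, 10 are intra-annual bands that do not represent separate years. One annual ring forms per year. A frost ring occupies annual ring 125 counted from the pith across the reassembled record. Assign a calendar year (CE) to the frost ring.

1853 CE

Total annual rings = 69 + 45 + 105 = 219.
The frost ring sits at annual ring 125 from the pith, so 219 − 125 = 94 annual rings formed after it.
Removing the 10 false annual rings leaves 94 − 10 = 84 true annual rings beyond the frost ring.
The annual ring at the bark edge is 1937 CE, so the frost ring dates to 1937 − 84 = 1853 CE.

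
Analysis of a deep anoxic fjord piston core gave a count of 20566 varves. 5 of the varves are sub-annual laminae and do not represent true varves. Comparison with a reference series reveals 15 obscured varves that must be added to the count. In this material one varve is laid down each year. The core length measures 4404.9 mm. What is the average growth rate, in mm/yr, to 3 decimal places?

After corrections the count is 20566 − 5 + 15 = 20576 varves.
Mean rate = 4404.9 mm / 20576 years ≈ 0.214 mm/yr.

0.214 mm/yr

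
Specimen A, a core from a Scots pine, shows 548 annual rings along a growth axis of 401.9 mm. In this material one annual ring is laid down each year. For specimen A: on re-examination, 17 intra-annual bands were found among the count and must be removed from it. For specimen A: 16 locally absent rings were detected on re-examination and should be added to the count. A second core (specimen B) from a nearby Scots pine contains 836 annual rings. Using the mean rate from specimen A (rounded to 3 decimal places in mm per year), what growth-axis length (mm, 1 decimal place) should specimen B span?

614.5 mm

Specimen A: adjusted count: 548 − 17 + 16 = 547 annual rings.
A: 401.9 mm over 547 years gives 401.9 / 547 ≈ 0.735 mm per year.
B's length ≈ 0.735 × 836 = 614.5 mm.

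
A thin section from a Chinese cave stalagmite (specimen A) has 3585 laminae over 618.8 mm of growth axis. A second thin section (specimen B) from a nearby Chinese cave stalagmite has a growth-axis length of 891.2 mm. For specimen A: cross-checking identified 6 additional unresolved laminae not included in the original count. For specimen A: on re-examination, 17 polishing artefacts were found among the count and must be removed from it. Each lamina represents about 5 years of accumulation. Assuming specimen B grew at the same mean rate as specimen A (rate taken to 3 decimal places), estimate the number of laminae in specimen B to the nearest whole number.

Specimen A: true lamina count = 3585 − 17 + 6 = 3574.
Specimen A: multiplying by 5 years per lamina: 3574 × 5 = 17870 years.
A: 618.8 mm over 17870 years gives 618.8 / 17870 ≈ 0.035 mm/yr.
For B, 891.2 / 0.035 = 25462.86 years; at 5 years per lamina that is 25462.86 / 5 ≈ 5093 laminae.

5093 laminae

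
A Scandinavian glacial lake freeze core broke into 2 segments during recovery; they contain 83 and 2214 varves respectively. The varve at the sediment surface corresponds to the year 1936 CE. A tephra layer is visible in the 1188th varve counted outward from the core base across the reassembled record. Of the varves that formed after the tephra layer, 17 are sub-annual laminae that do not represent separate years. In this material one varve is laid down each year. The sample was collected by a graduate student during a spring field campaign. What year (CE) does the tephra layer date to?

Total varves = 83 + 2214 = 2297.
Between varve 1188 and the sediment surface there are 2297 − 1188 = 1109 varves.
Removing the 17 false varves leaves 1109 − 17 = 1092 true varves beyond the tephra layer.
1936 − 1092 = 844 CE.

844 CE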